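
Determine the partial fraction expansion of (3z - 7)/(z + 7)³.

(3z - 7) = α(z + 7)² + β(z + 7) + γ. At z = -7: γ = 3·(-7) - 7 = -28. Coefficients: α = 0, β = 3
Result: 3/(z + 7)² - 28/(z + 7)³


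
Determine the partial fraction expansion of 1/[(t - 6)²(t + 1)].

Cover-up at t=-1: γ = 1/(-1 - 6)² = 1/49. Cover-up at t=6: β = 1/(6 + 1) = 1/7. Comparing t² coeff: α = -γ = -1/49
Result: (-1/49)/(t - 6) + (1/7)/(t - 6)² + (1/49)/(t + 1)


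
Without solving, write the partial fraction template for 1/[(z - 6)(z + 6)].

Distinct linear factors: A/(z - 6) + B/(z + 6)


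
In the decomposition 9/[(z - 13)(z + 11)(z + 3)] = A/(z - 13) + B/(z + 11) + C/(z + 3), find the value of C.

Cover-up at z = -3: C = 9/[(-3 - 13)(-3 + 11)] = 9/[(-16)(8)] = -9/128


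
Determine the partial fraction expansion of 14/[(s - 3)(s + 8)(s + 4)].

Using cover-up method: α = 2/11, β = 7/22, γ = -1/2
Result: (2/11)/(s - 3) + (7/22)/(s + 8) - (1/2)/(s + 4)


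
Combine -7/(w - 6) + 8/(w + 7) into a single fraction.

Common denominator (w - 6)(w + 7). Numerator: -7(w + 7) + 8(w - 6) = (-7w - 49) + (8w - 48) = w - 97
Result: (w - 97)/[(w - 6)(w + 7)]


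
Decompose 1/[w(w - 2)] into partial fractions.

1/w(w - 2) = A/w + B/(w - 2). A = 1/(0 - 2) = -1/2, B = 1/(2 - 0) = 1/2
Result: (-1/2)/w + (1/2)/(w - 2)


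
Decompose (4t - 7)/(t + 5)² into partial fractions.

(4t - 7) = A(t + 5) + B. At t = -5: B = 4·(-5) - 7 = -27. Coeff of t: A = 4
Result: 4/(t + 5) - 27/(t + 5)²


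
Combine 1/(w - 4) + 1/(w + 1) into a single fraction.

Common denominator (w - 4)(w + 1). Numerator: 1(w + 1) + 1(w - 4) = (w + 1) + (w - 4) = 2w - 3
Result: (2w - 3)/[(w - 4)(w + 1)]


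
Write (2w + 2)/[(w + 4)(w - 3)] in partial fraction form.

At w=-4: α = (2·(-4) + 2)/(-4 - 3) = 6/7. At w=3: β = (2·3 + 2)/(3 + 4) = 8/7
Result: (6/7)/(w + 4) + (8/7)/(w - 3)


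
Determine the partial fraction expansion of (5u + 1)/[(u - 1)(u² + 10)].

At u=1: α = (5·1 + 1)/(1² + 10) = 6/11. β = -α = -6/11, γ = 5 - 1·α = 49/11
Result: (6/11)/(u - 1) - ((6/11)u - 49/11)/(u² + 10)


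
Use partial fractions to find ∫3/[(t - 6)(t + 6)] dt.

Decompose: 3/[(t - 6)(t + 6)] = (1/4)/(t - 6) - (1/4)/(t + 6). Integrate each term: (1/4) ln|(t - 6)| - (1/4) ln|(t + 6)| + C


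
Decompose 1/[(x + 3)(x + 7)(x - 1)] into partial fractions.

Using cover-up method: α = -1/16, β = 1/32, γ = 1/32
Result: (-1/16)/(x + 3) + (1/32)/(x + 7) + (1/32)/(x - 1)


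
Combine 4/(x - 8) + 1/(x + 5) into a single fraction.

Common denominator (x - 8)(x + 5). Numerator: 4(x + 5) + 1(x - 8) = (4x + 20) + (x - 8) = 5x + 12
Result: (5x + 12)/[(x - 8)(x + 5)]


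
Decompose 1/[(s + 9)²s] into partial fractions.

Cover-up at s=0: R = 1/(0 + 9)² = 1/81. Cover-up at s=-9: Q = 1/(-9 - 0) = -1/9. Comparing s² coeff: P = -R = -1/81
Result: (-1/81)/(s + 9) - (1/9)/(s + 9)² + (1/81)/s


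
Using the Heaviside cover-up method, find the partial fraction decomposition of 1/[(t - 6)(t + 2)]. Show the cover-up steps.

Cover (t - 6): set t=6, get P = 1/(6 + 2) = 1/8. Cover (t + 2): set t=-2, get Q = 1/(-2 - 6) = -1/8.
Result: (1/8)/(t - 6) - (1/8)/(t + 2)


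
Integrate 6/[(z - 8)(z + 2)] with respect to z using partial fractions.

Decompose: 6/[(z - 8)(z + 2)] = (3/5)/(z - 8) - (3/5)/(z + 2). Integrate each term: (3/5) ln|(z - 8)| - (3/5) ln|(z + 2)| + C


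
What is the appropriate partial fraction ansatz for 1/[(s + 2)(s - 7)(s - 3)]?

Three distinct linear factors: α/(s + 2) + β/(s - 7) + γ/(s - 3)


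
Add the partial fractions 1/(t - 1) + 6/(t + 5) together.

Common denominator (t - 1)(t + 5). Numerator: 1(t + 5) + 6(t - 1) = (t + 5) + (6t - 6) = 7t - 1
Result: (7t - 1)/[(t - 1)(t + 5)]


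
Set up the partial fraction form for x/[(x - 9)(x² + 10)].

Linear + irreducible quadratic: P/(x - 9) + (Qx + R)/(x² + 10)


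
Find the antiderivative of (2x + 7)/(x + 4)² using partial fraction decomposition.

Decompose: α = 2, β = 2·(-4) + 7 = -1, so (2x + 7)/(x + 4)² = 2/(x + 4) - 1/(x + 4)². Integrate: ∫ α/(x + 4) dx = 2 ln|(x + 4)|; ∫ β/(x + 4)² dx = 1/(x + 4). Sum: 2 ln|(x + 4)| + 1/(x + 4) + C


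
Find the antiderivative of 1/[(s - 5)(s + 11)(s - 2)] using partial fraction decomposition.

Cover-up: A = 1/48, B = 1/208, C = -1/39. Decomposition: (1/48)/(s - 5) + (1/208)/(s + 11) - (1/39)/(s - 2). Integrate each term: (1/48) ln|(s - 5)| + (1/208) ln|(s + 11)| - (1/39) ln|(s - 2)| + C


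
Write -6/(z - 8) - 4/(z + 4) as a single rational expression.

Common denominator (z - 8)(z + 4). Numerator: -6(z + 4) - 4(z - 8) = (-6z - 24) - (4z - 32) = -10z + 8
Result: (-10z + 8)/[(z - 8)(z + 4)]


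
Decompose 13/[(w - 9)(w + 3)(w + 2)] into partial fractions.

Using cover-up method: α = 13/132, β = 13/12, γ = -13/11
Result: (13/132)/(w - 9) + (13/12)/(w + 3) - (13/11)/(w + 2)


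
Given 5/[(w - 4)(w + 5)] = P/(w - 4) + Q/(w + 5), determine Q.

Cover-up at w = -5: Q = 5/(-5 - 4) = -5/9


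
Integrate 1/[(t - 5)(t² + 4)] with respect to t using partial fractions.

Cover-up at t=5: P = 1/(5²+4) = 1/29. Coeff matching: Q = -1/29, R = -5/29. Decomposition: (1/29)/(t - 5) - ((1/29)t + 5/29)/(t² + 4). Integrate: linear → ln, quadratic → (1/2)ln + arctan: (1/29) ln|(t - 5)| - (1/58) ln(t² + 4) - (5/58) arctan(t/2) + C


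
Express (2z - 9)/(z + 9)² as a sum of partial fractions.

(2z - 9) = P(z + 9) + Q. At z = -9: Q = 2·(-9) - 9 = -27. Coeff of z: P = 2
Result: 2/(z + 9) - 27/(z + 9)²


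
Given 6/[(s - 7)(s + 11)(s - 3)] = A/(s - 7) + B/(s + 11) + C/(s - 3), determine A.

Cover-up at s = 7: A = 6/[(7 + 11)(7 - 3)] = 6/[(18)(4)] = 6/72 = 1/12


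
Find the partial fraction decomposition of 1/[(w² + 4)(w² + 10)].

Coefficient matching gives α = γ = 0, β = 1/(10-4) = 1/6, δ = -β = -1/6
Result: (1/6)/(w² + 4) - (1/6)/(w² + 10)


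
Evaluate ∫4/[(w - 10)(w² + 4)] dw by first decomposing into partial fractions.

Cover-up at w=10: P = 4/(10²+4) = 1/26. Coeff matching: Q = -1/26, R = -5/13. Decomposition: (1/26)/(w - 10) - ((1/26)w + 5/13)/(w² + 4). Integrate: linear → ln, quadratic → (1/2)ln + arctan: (1/26) ln|(w - 10)| - (1/52) ln(w² + 4) - (5/26) arctan(w/2) + C


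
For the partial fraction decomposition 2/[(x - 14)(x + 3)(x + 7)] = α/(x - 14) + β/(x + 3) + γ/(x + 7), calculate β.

Cover-up at x = -3: β = 2/[(-3 - 14)(-3 + 7)] = 2/[(-17)(4)] = -2/68 = -1/34


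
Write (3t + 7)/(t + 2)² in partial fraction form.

(3t + 7) = P(t + 2) + Q. At t = -2: Q = 3·(-2) + 7 = 1. Coeff of t: P = 3
Result: 3/(t + 2) + 1/(t + 2)²


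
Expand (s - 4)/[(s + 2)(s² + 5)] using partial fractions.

At s=-2: α = (1·(-2) - 4)/((-2)² + 5) = -2/3. β = -α = 2/3, γ = 1 - (-2)·α = -1/3
Result: (-2/3)/(s + 2) + ((2/3)s - 1/3)/(s² + 5)


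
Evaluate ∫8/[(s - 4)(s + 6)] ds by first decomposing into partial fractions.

Decompose: 8/[(s - 4)(s + 6)] = (4/5)/(s - 4) - (4/5)/(s + 6). Integrate each term: (4/5) ln|(s - 4)| - (4/5) ln|(s + 6)| + C


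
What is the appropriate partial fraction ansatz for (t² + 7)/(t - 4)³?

Repeated linear factor (power 3): A/(t - 4) + B/(t - 4)² + C/(t - 4)³


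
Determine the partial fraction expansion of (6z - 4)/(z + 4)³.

(6z - 4) = P(z + 4)² + Q(z + 4) + R. At z = -4: R = 6·(-4) - 4 = -28. Coefficients: P = 0, Q = 6
Result: 6/(z + 4)² - 28/(z + 4)³


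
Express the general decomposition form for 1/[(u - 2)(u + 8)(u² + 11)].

Two linear + quadratic: A/(u - 2) + B/(u + 8) + (Cu + D)/(u² + 11)


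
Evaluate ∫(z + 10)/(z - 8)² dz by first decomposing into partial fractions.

Decompose: A = 1, B = 1·8 + 10 = 18, so (z + 10)/(z - 8)² = 1/(z - 8) + 18/(z - 8)². Integrate: ∫ A/(z - 8) dz = ln|(z - 8)|; ∫ B/(z - 8)² dz = -18/(z - 8). Sum: ln|(z - 8)| - 18/(z - 8) + C


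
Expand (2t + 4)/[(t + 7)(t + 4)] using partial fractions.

At t=-7: A = (2·(-7) + 4)/(-7 + 4) = 10/3. At t=-4: B = (2·(-4) + 4)/(-4 + 7) = -4/3
Result: (10/3)/(t + 7) - (4/3)/(t + 4)


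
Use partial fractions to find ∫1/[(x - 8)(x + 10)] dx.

Decompose: 1/[(x - 8)(x + 10)] = (1/18)/(x - 8) - (1/18)/(x + 10). Integrate each term: (1/18) ln|(x - 8)| - (1/18) ln|(x + 10)| + C


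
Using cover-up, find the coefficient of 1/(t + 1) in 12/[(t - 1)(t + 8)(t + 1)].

Cover (t + 1), set t=-1: 12/[(-1 - 1)(-1 + 8)] = -6/7


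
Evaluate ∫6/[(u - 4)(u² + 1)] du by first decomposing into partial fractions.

Cover-up at u=4: α = 6/(4²+1) = 6/17. Coeff matching: β = -6/17, γ = -24/17. Decomposition: (6/17)/(u - 4) - ((6/17)u + 24/17)/(u² + 1). Integrate: linear → ln, quadratic → (1/2)ln + arctan: (6/17) ln|(u - 4)| - (3/17) ln(u² + 1) - (24/17) arctan(u) + C


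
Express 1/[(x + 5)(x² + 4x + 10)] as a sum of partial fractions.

Cover-up at x = -5: A = 1/((-5)² + 4·(-5) + 10) = 1/15. Then B = -A = -1/15, C = -A·(4 - 5) = 1/15
Result: (1/15)/(x + 5) - ((1/15)x - 1/15)/(x² + 4x + 10)


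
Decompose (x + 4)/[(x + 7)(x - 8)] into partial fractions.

At x=-7: A = (1·(-7) + 4)/(-7 - 8) = 1/5. At x=8: B = (1·8 + 4)/(8 + 7) = 4/5
Result: (1/5)/(x + 7) + (4/5)/(x - 8)


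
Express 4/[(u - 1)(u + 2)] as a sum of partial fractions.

4/(u - 1)(u + 2) = P/(u - 1) + Q/(u + 2). P = 4/(1 + 2) = 4/3, Q = 4/(-2 - 1) = -4/3
Result: (4/3)/(u - 1) - (4/3)/(u + 2)


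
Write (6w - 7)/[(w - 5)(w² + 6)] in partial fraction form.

At w=5: P = (6·5 - 7)/(5² + 6) = 23/31. Q = -P = -23/31, R = 6 - 5·P = 71/31
Result: (23/31)/(w - 5) - ((23/31)w - 71/31)/(w² + 6)


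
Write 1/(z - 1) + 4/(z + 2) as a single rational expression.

Common denominator (z - 1)(z + 2). Numerator: 1(z + 2) + 4(z - 1) = (z + 2) + (4z - 4) = 5z - 2
Result: (5z - 2)/[(z - 1)(z + 2)]


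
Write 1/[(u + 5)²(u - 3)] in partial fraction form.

Cover-up at u=3: γ = 1/(3 + 5)² = 1/64. Cover-up at u=-5: β = 1/(-5 - 3) = -1/8. Comparing u² coeff: α = -γ = -1/64
Result: (-1/64)/(u + 5) - (1/8)/(u + 5)² + (1/64)/(u - 3)


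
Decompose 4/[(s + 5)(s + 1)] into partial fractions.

4/(s + 5)(s + 1) = P/(s + 5) + Q/(s + 1). P = 4/(-5 + 1) = -1, Q = 4/(-1 + 5) = 1
Result: -1/(s + 5) + 1/(s + 1)


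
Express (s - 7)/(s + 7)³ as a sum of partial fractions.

(s - 7) = α(s + 7)² + β(s + 7) + γ. At s = -7: γ = 1·(-7) - 7 = -14. Coefficients: α = 0, β = 1
Result: 1/(s + 7)² - 14/(s + 7)³


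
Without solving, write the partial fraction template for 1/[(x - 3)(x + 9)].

Distinct linear factors: A/(x - 3) + B/(x + 9)


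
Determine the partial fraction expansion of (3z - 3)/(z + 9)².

(3z - 3) = A(z + 9) + B. At z = -9: B = 3·(-9) - 3 = -30. Coeff of z: A = 3
Result: 3/(z + 9) - 30/(z + 9)²


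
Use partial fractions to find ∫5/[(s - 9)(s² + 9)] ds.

Cover-up at s=9: P = 5/(9²+9) = 1/18. Coeff matching: Q = -1/18, R = -1/2. Decomposition: (1/18)/(s - 9) - ((1/18)s + 1/2)/(s² + 9). Integrate: linear → ln, quadratic → (1/2)ln + arctan: (1/18) ln|(s - 9)| - (1/36) ln(s² + 9) - (1/6) arctan(s/3) + C


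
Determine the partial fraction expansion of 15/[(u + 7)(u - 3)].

15/(u + 7)(u - 3) = P/(u + 7) + Q/(u - 3). P = 15/(-7 - 3) = -3/2, Q = 15/(3 + 7) = 3/2
Result: (-3/2)/(u + 7) + (3/2)/(u - 3)


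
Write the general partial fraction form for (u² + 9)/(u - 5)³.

Repeated linear factor (power 3): A/(u - 5) + B/(u - 5)² + C/(u - 5)³


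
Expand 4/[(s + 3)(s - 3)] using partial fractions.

4/(s + 3)(s - 3) = α/(s + 3) + β/(s - 3). α = 4/(-3 - 3) = -2/3, β = 4/(3 + 3) = 2/3
Result: (-2/3)/(s + 3) + (2/3)/(s - 3)


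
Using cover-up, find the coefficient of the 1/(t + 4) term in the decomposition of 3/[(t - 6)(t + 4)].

Cover (t + 4), set t=-4: 3/((t - 6) at t=-4) = 3/(-10) = -3/10


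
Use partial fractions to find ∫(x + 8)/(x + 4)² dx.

Decompose: α = 1, β = 1·(-4) + 8 = 4, so (x + 8)/(x + 4)² = 1/(x + 4) + 4/(x + 4)². Integrate: ∫ α/(x + 4) dx = ln|(x + 4)|; ∫ β/(x + 4)² dx = -4/(x + 4). Sum: ln|(x + 4)| - 4/(x + 4) + C


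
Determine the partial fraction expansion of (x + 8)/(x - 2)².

(x + 8) = α(x - 2) + β. At x = 2: β = 1·2 + 8 = 10. Coeff of x: α = 1
Result: 1/(x - 2) + 10/(x - 2)²


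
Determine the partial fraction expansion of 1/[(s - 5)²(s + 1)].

Cover-up at s=-1: γ = 1/(-1 - 5)² = 1/36. Cover-up at s=5: β = 1/(5 + 1) = 1/6. Comparing s² coeff: α = -γ = -1/36
Result: (-1/36)/(s - 5) + (1/6)/(s - 5)² + (1/36)/(s + 1)


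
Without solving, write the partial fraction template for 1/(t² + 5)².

Repeated quadratic factor: (Pt + Q)/(t² + 5) + (Rt + S)/(t² + 5)²


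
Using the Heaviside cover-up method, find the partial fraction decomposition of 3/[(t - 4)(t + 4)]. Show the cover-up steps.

Cover (t - 4): set t=4, get α = 3/(4 + 4) = 3/8. Cover (t + 4): set t=-4, get β = 3/(-4 - 4) = -3/8.
Result: (3/8)/(t - 4) - (3/8)/(t + 4)


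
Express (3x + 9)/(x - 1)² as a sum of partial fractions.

(3x + 9) = P(x - 1) + Q. At x = 1: Q = 3·1 + 9 = 12. Coeff of x: P = 3
Result: 3/(x - 1) + 12/(x - 1)²


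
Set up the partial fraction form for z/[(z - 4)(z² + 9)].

Linear + irreducible quadratic: A/(z - 4) + (Bz + C)/(z² + 9)


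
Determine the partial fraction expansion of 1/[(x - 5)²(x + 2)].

Cover-up at x=-2: R = 1/(-2 - 5)² = 1/49. Cover-up at x=5: Q = 1/(5 + 2) = 1/7. Comparing x² coeff: P = -R = -1/49
Result: (-1/49)/(x - 5) + (1/7)/(x - 5)² + (1/49)/(x + 2)


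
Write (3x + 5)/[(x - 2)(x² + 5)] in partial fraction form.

At x=2: α = (3·2 + 5)/(2² + 5) = 11/9. β = -α = -11/9, γ = 3 - 2·α = 5/9
Result: (11/9)/(x - 2) - ((11/9)x - 5/9)/(x² + 5)


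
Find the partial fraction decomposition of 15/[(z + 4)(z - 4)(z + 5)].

Using cover-up method: P = -15/8, Q = 5/24, R = 5/3
Result: (-15/8)/(z + 4) + (5/24)/(z - 4) + (5/3)/(z + 5)


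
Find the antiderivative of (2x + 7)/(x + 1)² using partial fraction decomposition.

Decompose: P = 2, Q = 2·(-1) + 7 = 5, so (2x + 7)/(x + 1)² = 2/(x + 1) + 5/(x + 1)². Integrate: ∫ P/(x + 1) dx = 2 ln|(x + 1)|; ∫ Q/(x + 1)² dx = -5/(x + 1). Sum: 2 ln|(x + 1)| - 5/(x + 1) + C


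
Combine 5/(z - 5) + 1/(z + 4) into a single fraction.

Common denominator (z - 5)(z + 4). Numerator: 5(z + 4) + 1(z - 5) = (5z + 20) + (z - 5) = 6z + 15
Result: (6z + 15)/[(z - 5)(z + 4)]


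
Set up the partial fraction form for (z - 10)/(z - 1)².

Repeated linear factor: A/(z - 1) + B/(z - 1)²


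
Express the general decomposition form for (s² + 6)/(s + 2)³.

Repeated linear factor (power 3): A/(s + 2) + B/(s + 2)² + C/(s + 2)³


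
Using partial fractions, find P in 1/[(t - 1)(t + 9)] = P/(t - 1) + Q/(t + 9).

Cover-up at t = 1: P = 1/(1 + 9) = 1/10


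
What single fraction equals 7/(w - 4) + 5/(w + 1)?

Common denominator (w - 4)(w + 1). Numerator: 7(w + 1) + 5(w - 4) = (7w + 7) + (5w - 20) = 12w - 13
Result: (12w - 13)/[(w - 4)(w + 1)]


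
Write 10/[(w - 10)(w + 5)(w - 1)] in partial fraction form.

Using cover-up method: P = 2/27, Q = 1/9, R = -5/27
Result: (2/27)/(w - 10) + (1/9)/(w + 5) - (5/27)/(w - 1)


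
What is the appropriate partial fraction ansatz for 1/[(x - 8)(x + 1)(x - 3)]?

Three distinct linear factors: α/(x - 8) + β/(x + 1) + γ/(x - 3)


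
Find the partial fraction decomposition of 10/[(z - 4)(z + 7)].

10/(z - 4)(z + 7) = α/(z - 4) + β/(z + 7). α = 10/(4 + 7) = 10/11, β = 10/(-7 - 4) = -10/11
Result: (10/11)/(z - 4) - (10/11)/(z + 7)


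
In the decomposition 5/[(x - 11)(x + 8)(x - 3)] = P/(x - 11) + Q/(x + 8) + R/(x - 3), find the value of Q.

Cover-up at x = -8: Q = 5/[(-8 - 11)(-8 - 3)] = 5/[(-19)(-11)] = 5/209


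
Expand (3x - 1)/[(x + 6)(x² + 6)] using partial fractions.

At x=-6: α = (3·(-6) - 1)/((-6)² + 6) = -19/42. β = -α = 19/42, γ = 3 - (-6)·α = 2/7
Result: (-19/42)/(x + 6) + ((19/42)x + 2/7)/(x² + 6)


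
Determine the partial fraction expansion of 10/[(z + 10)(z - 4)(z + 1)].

Using cover-up method: P = 5/63, Q = 1/7, R = -2/9
Result: (5/63)/(z + 10) + (1/7)/(z - 4) - (2/9)/(z + 1)


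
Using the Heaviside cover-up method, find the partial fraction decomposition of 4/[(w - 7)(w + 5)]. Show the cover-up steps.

Cover (w - 7): set w=7, get P = 4/(7 + 5) = 1/3. Cover (w + 5): set w=-5, get Q = 4/(-5 - 7) = -1/3.
Result: (1/3)/(w - 7) - (1/3)/(w + 5)


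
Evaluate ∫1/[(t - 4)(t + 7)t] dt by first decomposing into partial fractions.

Cover-up: P = 1/44, Q = 1/77, R = -1/28. Decomposition: (1/44)/(t - 4) + (1/77)/(t + 7) - (1/28)/t. Integrate each term: (1/44) ln|(t - 4)| + (1/77) ln|(t + 7)| - (1/28) ln|t| + C


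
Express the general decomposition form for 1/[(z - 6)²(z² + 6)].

Repeated linear + quadratic: A/(z - 6) + B/(z - 6)² + (Cz + D)/(z² + 6)


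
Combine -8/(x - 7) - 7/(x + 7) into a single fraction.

Common denominator (x - 7)(x + 7). Numerator: -8(x + 7) - 7(x - 7) = (-8x - 56) - (7x - 49) = -15x - 7
Result: (-15x - 7)/[(x - 7)(x + 7)]


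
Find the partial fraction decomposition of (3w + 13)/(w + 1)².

(3w + 13) = P(w + 1) + Q. At w = -1: Q = 3·(-1) + 13 = 10. Coeff of w: P = 3
Result: 3/(w + 1) + 10/(w + 1)²


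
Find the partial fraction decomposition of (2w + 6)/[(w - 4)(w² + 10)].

At w=4: A = (2·4 + 6)/(4² + 10) = 7/13. B = -A = -7/13, C = 2 - 4·A = -2/13
Result: (7/13)/(w - 4) - ((7/13)w + 2/13)/(w² + 10)


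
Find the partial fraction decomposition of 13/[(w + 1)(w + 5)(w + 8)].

Using cover-up method: A = 13/28, B = -13/12, C = 13/21
Result: (13/28)/(w + 1) - (13/12)/(w + 5) + (13/21)/(w + 8)


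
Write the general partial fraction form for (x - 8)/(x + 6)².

Repeated linear factor: P/(x + 6) + Q/(x + 6)²


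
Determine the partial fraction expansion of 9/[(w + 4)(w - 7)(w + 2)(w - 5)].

Using Heaviside cover-up: (-1/22)/(w + 4) + (1/22)/(w - 7) + (1/14)/(w + 2) - (1/14)/(w - 5)


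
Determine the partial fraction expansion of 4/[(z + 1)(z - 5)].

4/(z + 1)(z - 5) = A/(z + 1) + B/(z - 5). A = 4/(-1 - 5) = -2/3, B = 4/(5 + 1) = 2/3
Result: (-2/3)/(z + 1) + (2/3)/(z - 5)


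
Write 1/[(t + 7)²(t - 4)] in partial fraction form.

Cover-up at t=4: C = 1/(4 + 7)² = 1/121. Cover-up at t=-7: B = 1/(-7 - 4) = -1/11. Comparing t² coeff: A = -C = -1/121
Result: (-1/121)/(t + 7) - (1/11)/(t + 7)² + (1/121)/(t - 4)


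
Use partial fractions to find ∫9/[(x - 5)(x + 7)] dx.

Decompose: 9/[(x - 5)(x + 7)] = (3/4)/(x - 5) - (3/4)/(x + 7). Integrate each term: (3/4) ln|(x - 5)| - (3/4) ln|(x + 7)| + C


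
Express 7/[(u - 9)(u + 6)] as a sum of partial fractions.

7/(u - 9)(u + 6) = P/(u - 9) + Q/(u + 6). P = 7/(9 + 6) = 7/15, Q = 7/(-6 - 9) = -7/15
Result: (7/15)/(u - 9) - (7/15)/(u + 6)


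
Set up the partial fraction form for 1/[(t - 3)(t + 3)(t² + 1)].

Two linear + quadratic: P/(t - 3) + Q/(t + 3) + (Rt + S)/(t² + 1)


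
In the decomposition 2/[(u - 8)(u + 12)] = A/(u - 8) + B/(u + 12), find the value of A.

Cover-up at u = 8: A = 2/(8 + 12) = 2/20 = 1/10


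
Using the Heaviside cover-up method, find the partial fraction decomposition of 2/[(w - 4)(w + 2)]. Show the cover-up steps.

Cover (w - 4): set w=4, get α = 2/(4 + 2) = 1/3. Cover (w + 2): set w=-2, get β = 2/(-2 - 4) = -1/3.
Result: (1/3)/(w - 4) - (1/3)/(w + 2)


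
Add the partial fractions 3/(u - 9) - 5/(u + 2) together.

Common denominator (u - 9)(u + 2). Numerator: 3(u + 2) - 5(u - 9) = (3u + 6) - (5u - 45) = -2u + 51
Result: (-2u + 51)/[(u - 9)(u + 2)]


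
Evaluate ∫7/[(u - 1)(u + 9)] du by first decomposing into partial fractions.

Decompose: 7/[(u - 1)(u + 9)] = (7/10)/(u - 1) - (7/10)/(u + 9). Integrate each term: (7/10) ln|(u - 1)| - (7/10) ln|(u + 9)| + C


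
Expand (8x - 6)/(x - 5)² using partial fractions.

(8x - 6) = P(x - 5) + Q. At x = 5: Q = 8·5 - 6 = 34. Coeff of x: P = 8
Result: 8/(x - 5) + 34/(x - 5)²


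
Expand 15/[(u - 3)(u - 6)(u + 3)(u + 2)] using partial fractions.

Using Heaviside cover-up: (-1/6)/(u - 3) + (5/72)/(u - 6) - (5/18)/(u + 3) + (3/8)/(u + 2)


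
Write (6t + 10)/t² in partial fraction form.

(6t + 10) = Pt + Q. At t = 0: Q = 6·0 + 10 = 10. Coeff of t: P = 6
Result: 6/t + 10/t²


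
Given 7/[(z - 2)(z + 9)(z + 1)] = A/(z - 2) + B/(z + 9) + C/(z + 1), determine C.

Cover-up at z = -1: C = 7/[(-1 - 2)(-1 + 9)] = 7/[(-3)(8)] = -7/24


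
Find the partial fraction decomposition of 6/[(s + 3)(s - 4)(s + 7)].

Using cover-up method: A = -3/14, B = 6/77, C = 3/22
Result: (-3/14)/(s + 3) + (6/77)/(s - 4) + (3/22)/(s + 7)


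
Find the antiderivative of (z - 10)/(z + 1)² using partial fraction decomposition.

Decompose: A = 1, B = 1·(-1) - 10 = -11, so (z - 10)/(z + 1)² = 1/(z + 1) - 11/(z + 1)². Integrate: ∫ A/(z + 1) dz = ln|(z + 1)|; ∫ B/(z + 1)² dz = 11/(z + 1). Sum: ln|(z + 1)| + 11/(z + 1) + C


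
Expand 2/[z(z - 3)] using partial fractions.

2/z(z - 3) = A/z + B/(z - 3). A = 2/(0 - 3) = -2/3, B = 2/(3 - 0) = 2/3
Result: (-2/3)/z + (2/3)/(z - 3)


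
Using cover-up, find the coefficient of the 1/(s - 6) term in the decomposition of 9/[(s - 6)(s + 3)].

Cover (s - 6), set s=6: 9/((s + 3) at s=6) = 9/(9) = 1


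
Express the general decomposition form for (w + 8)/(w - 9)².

Repeated linear factor: A/(w - 9) + B/(w - 9)²


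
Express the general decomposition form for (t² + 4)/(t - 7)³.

Repeated linear factor (power 3): A/(t - 7) + B/(t - 7)² + C/(t - 7)³


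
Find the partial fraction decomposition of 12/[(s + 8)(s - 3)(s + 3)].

Using cover-up method: A = 12/55, B = 2/11, C = -2/5
Result: (12/55)/(s + 8) + (2/11)/(s - 3) - (2/5)/(s + 3)


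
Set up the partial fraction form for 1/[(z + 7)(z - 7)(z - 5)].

Three distinct linear factors: α/(z + 7) + β/(z - 7) + γ/(z - 5)


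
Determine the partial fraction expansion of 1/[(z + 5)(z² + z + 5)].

Cover-up at z = -5: A = 1/((-5)² + 1·(-5) + 5) = 1/25. Then B = -A = -1/25, C = -A·(1 - 5) = 4/25
Result: (1/25)/(z + 5) - ((1/25)z - 4/25)/(z² + z + 5)


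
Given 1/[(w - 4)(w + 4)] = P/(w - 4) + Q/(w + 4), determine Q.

Cover-up at w = -4: Q = 1/(-4 - 4) = -1/8


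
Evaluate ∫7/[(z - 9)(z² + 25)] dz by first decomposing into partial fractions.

Cover-up at z=9: α = 7/(9²+25) = 7/106. Coeff matching: β = -7/106, γ = -63/106. Decomposition: (7/106)/(z - 9) - ((7/106)z + 63/106)/(z² + 25). Integrate: linear → ln, quadratic → (1/2)ln + arctan: (7/106) ln|(z - 9)| - (7/212) ln(z² + 25) - (63/530) arctan(z/5) + C


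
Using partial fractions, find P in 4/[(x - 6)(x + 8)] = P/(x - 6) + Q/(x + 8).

Cover-up at x = 6: P = 4/(6 + 8) = 4/14 = 2/7


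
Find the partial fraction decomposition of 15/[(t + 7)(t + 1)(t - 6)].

Using cover-up method: A = 5/26, B = -5/14, C = 15/91
Result: (5/26)/(t + 7) - (5/14)/(t + 1) + (15/91)/(t - 6)


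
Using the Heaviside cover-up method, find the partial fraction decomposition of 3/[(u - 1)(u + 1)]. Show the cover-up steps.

Cover (u - 1): set u=1, get α = 3/(1 + 1) = 3/2. Cover (u + 1): set u=-1, get β = 3/(-1 - 1) = -3/2.
Result: (3/2)/(u - 1) - (3/2)/(u + 1)


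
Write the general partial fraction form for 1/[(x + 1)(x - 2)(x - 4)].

Three distinct linear factors: A/(x + 1) + B/(x - 2) + C/(x - 4)


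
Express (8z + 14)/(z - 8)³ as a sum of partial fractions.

(8z + 14) = α(z - 8)² + β(z - 8) + γ. At z = 8: γ = 8·8 + 14 = 78. Coefficients: α = 0, β = 8
Result: 8/(z - 8)² + 78/(z - 8)³


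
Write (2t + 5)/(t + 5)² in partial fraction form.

(2t + 5) = α(t + 5) + β. At t = -5: β = 2·(-5) + 5 = -5. Coeff of t: α = 2
Result: 2/(t + 5) - 5/(t + 5)²


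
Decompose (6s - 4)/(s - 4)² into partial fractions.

(6s - 4) = P(s - 4) + Q. At s = 4: Q = 6·4 - 4 = 20. Coeff of s: P = 6
Result: 6/(s - 4) + 20/(s - 4)²


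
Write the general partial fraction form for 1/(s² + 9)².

Repeated quadratic factor: (Ps + Q)/(s² + 9) + (Rs + S)/(s² + 9)²


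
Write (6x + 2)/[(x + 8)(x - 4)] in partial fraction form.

At x=-8: A = (6·(-8) + 2)/(-8 - 4) = 23/6. At x=4: B = (6·4 + 2)/(4 + 8) = 13/6
Result: (23/6)/(x + 8) + (13/6)/(x - 4)


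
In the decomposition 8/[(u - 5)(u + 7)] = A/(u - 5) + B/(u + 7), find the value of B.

Cover-up at u = -7: B = 8/(-7 - 5) = -8/12 = -2/3


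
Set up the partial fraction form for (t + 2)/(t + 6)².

Repeated linear factor: α/(t + 6) + β/(t + 6)²


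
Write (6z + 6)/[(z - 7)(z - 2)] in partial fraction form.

At z=7: P = (6·7 + 6)/(7 - 2) = 48/5. At z=2: Q = (6·2 + 6)/(2 - 7) = -18/5
Result: (48/5)/(z - 7) - (18/5)/(z - 2)


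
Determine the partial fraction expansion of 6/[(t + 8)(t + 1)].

6/(t + 8)(t + 1) = P/(t + 8) + Q/(t + 1). P = 6/(-8 + 1) = -6/7, Q = 6/(-1 + 8) = 6/7
Result: (-6/7)/(t + 8) + (6/7)/(t + 1)


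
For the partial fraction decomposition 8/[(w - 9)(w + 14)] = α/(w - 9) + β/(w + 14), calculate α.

Cover-up at w = 9: α = 8/(9 + 14) = 8/23


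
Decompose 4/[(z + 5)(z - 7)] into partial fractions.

4/(z + 5)(z - 7) = A/(z + 5) + B/(z - 7). A = 4/(-5 - 7) = -1/3, B = 4/(7 + 5) = 1/3
Result: (-1/3)/(z + 5) + (1/3)/(z - 7)


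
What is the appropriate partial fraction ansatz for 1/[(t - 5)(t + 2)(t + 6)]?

Three distinct linear factors: α/(t - 5) + β/(t + 2) + γ/(t + 6)


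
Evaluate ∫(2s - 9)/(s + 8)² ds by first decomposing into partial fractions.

Decompose: A = 2, B = 2·(-8) - 9 = -25, so (2s - 9)/(s + 8)² = 2/(s + 8) - 25/(s + 8)². Integrate: ∫ A/(s + 8) ds = 2 ln|(s + 8)|; ∫ B/(s + 8)² ds = 25/(s + 8). Sum: 2 ln|(s + 8)| + 25/(s + 8) + C


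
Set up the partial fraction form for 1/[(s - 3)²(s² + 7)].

Repeated linear + quadratic: A/(s - 3) + B/(s - 3)² + (Cs + D)/(s² + 7)


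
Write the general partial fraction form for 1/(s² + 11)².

Repeated quadratic factor: (As + B)/(s² + 11) + (Cs + D)/(s² + 11)²


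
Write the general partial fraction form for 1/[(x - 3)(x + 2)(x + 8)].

Three distinct linear factors: α/(x - 3) + β/(x + 2) + γ/(x + 8)


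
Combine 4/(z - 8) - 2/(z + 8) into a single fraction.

Common denominator (z - 8)(z + 8). Numerator: 4(z + 8) - 2(z - 8) = (4z + 32) - (2z - 16) = 2z + 48
Result: (2z + 48)/[(z - 8)(z + 8)]


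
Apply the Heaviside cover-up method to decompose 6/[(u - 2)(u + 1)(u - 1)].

Cover (u - 2), u=2: A = 6/[(2 + 1)(2 - 1)] = 2. Cover (u + 1), u=-1: B = 6/[(-1 - 2)(-1 - 1)] = 1. Cover (u - 1), u=1: C = 6/[(1 - 2)(1 + 1)] = -3.
Result: 2/(u - 2) + 1/(u + 1) - 3/(u - 1)


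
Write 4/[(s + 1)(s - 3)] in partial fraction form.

4/(s + 1)(s - 3) = α/(s + 1) + β/(s - 3). α = 4/(-1 - 3) = -1, β = 4/(3 + 1) = 1
Result: -1/(s + 1) + 1/(s - 3)


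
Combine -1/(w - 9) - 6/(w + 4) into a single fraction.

Common denominator (w - 9)(w + 4). Numerator: -1(w + 4) - 6(w - 9) = (-w - 4) - (6w - 54) = -7w + 50
Result: (-7w + 50)/[(w - 9)(w + 4)]


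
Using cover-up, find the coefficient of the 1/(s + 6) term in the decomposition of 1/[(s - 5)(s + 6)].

Cover (s + 6), set s=-6: 1/((s - 5) at s=-6) = 1/(-11) = -1/11


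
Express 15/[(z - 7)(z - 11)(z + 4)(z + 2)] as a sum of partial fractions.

Using Heaviside cover-up: (-5/132)/(z - 7) + (1/52)/(z - 11) - (1/22)/(z + 4) + (5/78)/(z + 2)


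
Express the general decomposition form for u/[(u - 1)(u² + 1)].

Linear + irreducible quadratic: P/(u - 1) + (Qu + R)/(u² + 1)


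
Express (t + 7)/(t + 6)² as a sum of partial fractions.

(t + 7) = α(t + 6) + β. At t = -6: β = 1·(-6) + 7 = 1. Coeff of t: α = 1
Result: 1/(t + 6) + 1/(t + 6)²


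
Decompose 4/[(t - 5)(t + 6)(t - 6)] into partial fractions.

Using cover-up method: P = -4/11, Q = 1/33, R = 1/3
Result: (-4/11)/(t - 5) + (1/33)/(t + 6) + (1/3)/(t - 6)


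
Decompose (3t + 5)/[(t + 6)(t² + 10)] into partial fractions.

At t=-6: α = (3·(-6) + 5)/((-6)² + 10) = -13/46. β = -α = 13/46, γ = 3 - (-6)·α = 30/23
Result: (-13/46)/(t + 6) + ((13/46)t + 30/23)/(t² + 10)


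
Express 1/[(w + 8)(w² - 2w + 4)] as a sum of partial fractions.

Cover-up at w = -8: P = 1/((-8)² - 2·(-8) + 4) = 1/84. Then Q = -P = -1/84, R = -P·(-2 - 8) = 5/42
Result: (1/84)/(w + 8) - ((1/84)w - 5/42)/(w² - 2w + 4)


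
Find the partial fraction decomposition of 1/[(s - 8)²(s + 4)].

Cover-up at s=-4: C = 1/(-4 - 8)² = 1/144. Cover-up at s=8: B = 1/(8 + 4) = 1/12. Comparing s² coeff: A = -C = -1/144
Result: (-1/144)/(s - 8) + (1/12)/(s - 8)² + (1/144)/(s + 4)


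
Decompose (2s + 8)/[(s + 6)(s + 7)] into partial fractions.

At s=-6: A = (2·(-6) + 8)/(-6 + 7) = -4. At s=-7: B = (2·(-7) + 8)/(-7 + 6) = 6
Result: -4/(s + 6) + 6/(s + 7)


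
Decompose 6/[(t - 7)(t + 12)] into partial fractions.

6/(t - 7)(t + 12) = α/(t - 7) + β/(t + 12). α = 6/(7 + 12) = 6/19, β = 6/(-12 - 7) = -6/19
Result: (6/19)/(t - 7) - (6/19)/(t + 12)


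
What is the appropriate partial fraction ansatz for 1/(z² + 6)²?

Repeated quadratic factor: (Az + B)/(z² + 6) + (Cz + D)/(z² + 6)²


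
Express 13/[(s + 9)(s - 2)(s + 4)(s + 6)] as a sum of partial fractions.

Using Heaviside cover-up: (-13/165)/(s + 9) + (13/528)/(s - 2) - (13/60)/(s + 4) + (13/48)/(s + 6)


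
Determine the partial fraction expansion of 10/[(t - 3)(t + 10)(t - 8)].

Using cover-up method: P = -2/13, Q = 5/117, R = 1/9
Result: (-2/13)/(t - 3) + (5/117)/(t + 10) + (1/9)/(t - 8)


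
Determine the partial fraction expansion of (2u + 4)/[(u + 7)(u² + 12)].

At u=-7: A = (2·(-7) + 4)/((-7)² + 12) = -10/61. B = -A = 10/61, C = 2 - (-7)·A = 52/61
Result: (-10/61)/(u + 7) + ((10/61)u + 52/61)/(u² + 12)


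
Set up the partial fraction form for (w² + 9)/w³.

Repeated linear factor (power 3): P/w + Q/w² + R/w³


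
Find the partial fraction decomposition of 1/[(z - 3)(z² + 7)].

Cover-up at z = 3: A = 1/(3² + 7) = 1/16. Then B = -A = -1/16, C = -A·(0 + 3) = -3/16
Result: (1/16)/(z - 3) - ((1/16)z + 3/16)/(z² + 7)


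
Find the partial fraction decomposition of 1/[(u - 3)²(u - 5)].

Cover-up at u=5: C = 1/(5 - 3)² = 1/4. Cover-up at u=3: B = 1/(3 - 5) = -1/2. Comparing u² coeff: A = -C = -1/4
Result: (-1/4)/(u - 3) - (1/2)/(u - 3)² + (1/4)/(u - 5)


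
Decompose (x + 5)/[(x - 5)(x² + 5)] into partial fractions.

At x=5: P = (1·5 + 5)/(5² + 5) = 1/3. Q = -P = -1/3, R = 1 - 5·P = -2/3
Result: (1/3)/(x - 5) - ((1/3)x + 2/3)/(x² + 5)


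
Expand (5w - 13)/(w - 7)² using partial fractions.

(5w - 13) = P(w - 7) + Q. At w = 7: Q = 5·7 - 13 = 22. Coeff of w: P = 5
Result: 5/(w - 7) + 22/(w - 7)²


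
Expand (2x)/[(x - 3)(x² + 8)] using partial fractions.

At x=3: A = (2·3 + 0)/(3² + 8) = 6/17. B = -A = -6/17, C = 2 - 3·A = 16/17
Result: (6/17)/(x - 3) - ((6/17)x - 16/17)/(x² + 8)


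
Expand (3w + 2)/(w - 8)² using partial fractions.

(3w + 2) = α(w - 8) + β. At w = 8: β = 3·8 + 2 = 26. Coeff of w: α = 3
Result: 3/(w - 8) + 26/(w - 8)²


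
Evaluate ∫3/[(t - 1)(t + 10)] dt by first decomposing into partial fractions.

Decompose: 3/[(t - 1)(t + 10)] = (3/11)/(t - 1) - (3/11)/(t + 10). Integrate each term: (3/11) ln|(t - 1)| - (3/11) ln|(t + 10)| + C


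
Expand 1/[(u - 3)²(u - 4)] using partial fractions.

Cover-up at u=4: R = 1/(4 - 3)² = 1. Cover-up at u=3: Q = 1/(3 - 4) = -1. Comparing u² coeff: P = -R = -1
Result: -1/(u - 3) - 1/(u - 3)² + 1/(u - 4)


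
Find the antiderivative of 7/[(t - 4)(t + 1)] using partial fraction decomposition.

Decompose: 7/[(t - 4)(t + 1)] = (7/5)/(t - 4) - (7/5)/(t + 1). Integrate each term: (7/5) ln|(t - 4)| - (7/5) ln|(t + 1)| + C


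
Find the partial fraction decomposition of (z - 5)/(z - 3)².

(z - 5) = A(z - 3) + B. At z = 3: B = 1·3 - 5 = -2. Coeff of z: A = 1
Result: 1/(z - 3) - 2/(z - 3)²


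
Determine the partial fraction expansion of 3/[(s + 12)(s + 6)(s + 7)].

Using cover-up method: α = 1/10, β = 1/2, γ = -3/5
Result: (1/10)/(s + 12) + (1/2)/(s + 6) - (3/5)/(s + 7)


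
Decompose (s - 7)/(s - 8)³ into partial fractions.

(s - 7) = P(s - 8)² + Q(s - 8) + R. At s = 8: R = 1·8 - 7 = 1. Coefficients: P = 0, Q = 1
Result: 1/(s - 8)² + 1/(s - 8)³


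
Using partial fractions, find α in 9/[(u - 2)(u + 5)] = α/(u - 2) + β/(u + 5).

Cover-up at u = 2: α = 9/(2 + 5) = 9/7


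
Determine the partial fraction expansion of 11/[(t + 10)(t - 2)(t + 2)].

Using cover-up method: A = 11/96, B = 11/48, C = -11/32
Result: (11/96)/(t + 10) + (11/48)/(t - 2) - (11/32)/(t + 2)


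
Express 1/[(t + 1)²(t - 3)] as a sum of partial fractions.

Cover-up at t=3: C = 1/(3 + 1)² = 1/16. Cover-up at t=-1: B = 1/(-1 - 3) = -1/4. Comparing t² coeff: A = -C = -1/16
Result: (-1/16)/(t + 1) - (1/4)/(t + 1)² + (1/16)/(t - 3)


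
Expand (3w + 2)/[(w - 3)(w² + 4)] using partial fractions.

At w=3: P = (3·3 + 2)/(3² + 4) = 11/13. Q = -P = -11/13, R = 3 - 3·P = 6/13
Result: (11/13)/(w - 3) - ((11/13)w - 6/13)/(w² + 4)


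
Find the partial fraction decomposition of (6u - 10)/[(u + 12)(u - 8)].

At u=-12: α = (6·(-12) - 10)/(-12 - 8) = 41/10. At u=8: β = (6·8 - 10)/(8 + 12) = 19/10
Result: (41/10)/(u + 12) + (19/10)/(u - 8)


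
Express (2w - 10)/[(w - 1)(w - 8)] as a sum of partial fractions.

At w=1: A = (2·1 - 10)/(1 - 8) = 8/7. At w=8: B = (2·8 - 10)/(8 - 1) = 6/7
Result: (8/7)/(w - 1) + (6/7)/(w - 8)


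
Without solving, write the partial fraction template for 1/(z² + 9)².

Repeated quadratic factor: (Az + B)/(z² + 9) + (Cz + D)/(z² + 9)²


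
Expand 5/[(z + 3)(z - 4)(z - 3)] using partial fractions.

Using cover-up method: A = 5/42, B = 5/7, C = -5/6
Result: (5/42)/(z + 3) + (5/7)/(z - 4) - (5/6)/(z - 3)


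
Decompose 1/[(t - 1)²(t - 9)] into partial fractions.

Cover-up at t=9: γ = 1/(9 - 1)² = 1/64. Cover-up at t=1: β = 1/(1 - 9) = -1/8. Comparing t² coeff: α = -γ = -1/64
Result: (-1/64)/(t - 1) - (1/8)/(t - 1)² + (1/64)/(t - 9)


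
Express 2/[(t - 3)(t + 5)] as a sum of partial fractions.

2/(t - 3)(t + 5) = A/(t - 3) + B/(t + 5). A = 2/(3 + 5) = 1/4, B = 2/(-5 - 3) = -1/4
Result: (1/4)/(t - 3) - (1/4)/(t + 5)


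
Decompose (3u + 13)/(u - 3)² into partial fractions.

(3u + 13) = A(u - 3) + B. At u = 3: B = 3·3 + 13 = 22. Coeff of u: A = 3
Result: 3/(u - 3) + 22/(u - 3)²


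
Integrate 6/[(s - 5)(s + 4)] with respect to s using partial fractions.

Decompose: 6/[(s - 5)(s + 4)] = (2/3)/(s - 5) - (2/3)/(s + 4). Integrate each term: (2/3) ln|(s - 5)| - (2/3) ln|(s + 4)| + C


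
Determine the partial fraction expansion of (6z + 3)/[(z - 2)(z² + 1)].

At z=2: A = (6·2 + 3)/(2² + 1) = 3. B = -A = -3, C = 6 - 2·A = 0
Result: 3/(z - 2) - (3z)/(z² + 1)


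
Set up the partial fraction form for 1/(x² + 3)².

Repeated quadratic factor: (Ax + B)/(x² + 3) + (Cx + D)/(x² + 3)²


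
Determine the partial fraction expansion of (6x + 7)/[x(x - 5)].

At x=0: P = (6·0 + 7)/(0 - 5) = -7/5. At x=5: Q = (6·5 + 7)/(5 - 0) = 37/5
Result: (-7/5)/x + (37/5)/(x - 5)


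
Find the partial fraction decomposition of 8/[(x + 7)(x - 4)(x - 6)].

Using cover-up method: P = 8/143, Q = -4/11, R = 4/13
Result: (8/143)/(x + 7) - (4/11)/(x - 4) + (4/13)/(x - 6)


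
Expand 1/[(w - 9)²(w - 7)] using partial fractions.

Cover-up at w=7: γ = 1/(7 - 9)² = 1/4. Cover-up at w=9: β = 1/(9 - 7) = 1/2. Comparing w² coeff: α = -γ = -1/4
Result: (-1/4)/(w - 9) + (1/2)/(w - 9)² + (1/4)/(w - 7)


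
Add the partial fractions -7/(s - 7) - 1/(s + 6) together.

Common denominator (s - 7)(s + 6). Numerator: -7(s + 6) - 1(s - 7) = (-7s - 42) - (s - 7) = -8s - 35
Result: (-8s - 35)/[(s - 7)(s + 6)]


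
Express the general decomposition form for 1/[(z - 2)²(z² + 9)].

Repeated linear + quadratic: A/(z - 2) + B/(z - 2)² + (Cz + D)/(z² + 9)


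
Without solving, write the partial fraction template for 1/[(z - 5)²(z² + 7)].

Repeated linear + quadratic: A/(z - 5) + B/(z - 5)² + (Cz + D)/(z² + 7)


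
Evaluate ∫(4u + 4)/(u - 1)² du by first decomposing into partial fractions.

Decompose: α = 4, β = 4·1 + 4 = 8, so (4u + 4)/(u - 1)² = 4/(u - 1) + 8/(u - 1)². Integrate: ∫ α/(u - 1) du = 4 ln|(u - 1)|; ∫ β/(u - 1)² du = -8/(u - 1). Sum: 4 ln|(u - 1)| - 8/(u - 1) + C


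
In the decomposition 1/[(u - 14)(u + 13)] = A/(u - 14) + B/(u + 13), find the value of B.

Cover-up at u = -13: B = 1/(-13 - 14) = -1/27


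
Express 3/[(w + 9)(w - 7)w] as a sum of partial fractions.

Using cover-up method: P = 1/48, Q = 3/112, R = -1/21
Result: (1/48)/(w + 9) + (3/112)/(w - 7) - (1/21)/w


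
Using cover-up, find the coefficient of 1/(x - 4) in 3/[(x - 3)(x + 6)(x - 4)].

Cover (x - 4), set x=4: 3/[(4 - 3)(4 + 6)] = 3/10


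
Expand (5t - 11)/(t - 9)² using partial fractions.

(5t - 11) = A(t - 9) + B. At t = 9: B = 5·9 - 11 = 34. Coeff of t: A = 5
Result: 5/(t - 9) + 34/(t - 9)²


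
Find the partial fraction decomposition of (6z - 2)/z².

(6z - 2) = Pz + Q. At z = 0: Q = 6·0 - 2 = -2. Coeff of z: P = 6
Result: 6/z - 2/z²


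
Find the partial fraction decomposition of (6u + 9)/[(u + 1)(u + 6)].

At u=-1: A = (6·(-1) + 9)/(-1 + 6) = 3/5. At u=-6: B = (6·(-6) + 9)/(-6 + 1) = 27/5
Result: (3/5)/(u + 1) + (27/5)/(u + 6)


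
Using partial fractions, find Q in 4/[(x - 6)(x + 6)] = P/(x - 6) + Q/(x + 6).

Cover-up at x = -6: Q = 4/(-6 - 6) = -4/12 = -1/3


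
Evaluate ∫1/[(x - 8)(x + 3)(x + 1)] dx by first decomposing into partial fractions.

Cover-up: A = 1/99, B = 1/22, C = -1/18. Decomposition: (1/99)/(x - 8) + (1/22)/(x + 3) - (1/18)/(x + 1). Integrate each term: (1/99) ln|(x - 8)| + (1/22) ln|(x + 3)| - (1/18) ln|(x + 1)| + C


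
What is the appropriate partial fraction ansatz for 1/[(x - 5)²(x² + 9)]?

Repeated linear + quadratic: α/(x - 5) + β/(x - 5)² + (γx + δ)/(x² + 9)


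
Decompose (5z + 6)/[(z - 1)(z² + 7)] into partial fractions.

At z=1: A = (5·1 + 6)/(1² + 7) = 11/8. B = -A = -11/8, C = 5 - 1·A = 29/8
Result: (11/8)/(z - 1) - ((11/8)z - 29/8)/(z² + 7)


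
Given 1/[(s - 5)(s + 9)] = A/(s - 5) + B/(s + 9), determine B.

Cover-up at s = -9: B = 1/(-9 - 5) = -1/14


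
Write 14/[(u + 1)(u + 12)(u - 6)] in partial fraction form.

Using cover-up method: A = -2/11, B = 7/99, C = 1/9
Result: (-2/11)/(u + 1) + (7/99)/(u + 12) + (1/9)/(u - 6)


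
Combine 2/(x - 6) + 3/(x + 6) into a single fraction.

Common denominator (x - 6)(x + 6). Numerator: 2(x + 6) + 3(x - 6) = (2x + 12) + (3x - 18) = 5x - 6
Result: (5x - 6)/[(x - 6)(x + 6)]


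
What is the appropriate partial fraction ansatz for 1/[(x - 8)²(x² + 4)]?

Repeated linear + quadratic: A/(x - 8) + B/(x - 8)² + (Cx + D)/(x² + 4)


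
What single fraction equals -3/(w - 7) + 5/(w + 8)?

Common denominator (w - 7)(w + 8). Numerator: -3(w + 8) + 5(w - 7) = (-3w - 24) + (5w - 35) = 2w - 59
Result: (2w - 59)/[(w - 7)(w + 8)]


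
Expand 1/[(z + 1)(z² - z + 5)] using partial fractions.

Cover-up at z = -1: P = 1/((-1)² - 1·(-1) + 5) = 1/7. Then Q = -P = -1/7, R = -P·(-1 - 1) = 2/7
Result: (1/7)/(z + 1) - ((1/7)z - 2/7)/(z² - z + 5)


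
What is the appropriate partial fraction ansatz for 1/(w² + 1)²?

Repeated quadratic factor: (Aw + B)/(w² + 1) + (Cw + D)/(w² + 1)²


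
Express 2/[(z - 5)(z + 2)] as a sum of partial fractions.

2/(z - 5)(z + 2) = A/(z - 5) + B/(z + 2). A = 2/(5 + 2) = 2/7, B = 2/(-2 - 5) = -2/7
Result: (2/7)/(z - 5) - (2/7)/(z + 2)
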